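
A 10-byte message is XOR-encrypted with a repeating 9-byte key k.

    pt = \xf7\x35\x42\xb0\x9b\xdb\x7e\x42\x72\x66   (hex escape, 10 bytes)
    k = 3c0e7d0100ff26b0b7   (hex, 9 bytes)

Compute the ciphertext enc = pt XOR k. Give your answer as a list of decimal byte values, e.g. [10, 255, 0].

The 9-byte key repeats, so the effective keystream is 3c 0e 7d 01 00 ff 26 b0 b7 3c.
byte 0: 11110111 ⊕ 00111100 = 11001011
byte 1: 00110101 ⊕ 00001110 = 00111011
byte 2: 01000010 ⊕ 01111101 = 00111111
byte 3: 10110000 ⊕ 00000001 = 10110001
byte 4: 10011011 ⊕ 00000000 = 10011011
byte 5: 11011011 ⊕ 11111111 = 00100100
byte 6: 01111110 ⊕ 00100110 = 01011000
byte 7: 01000010 ⊕ 10110000 = 11110010
byte 8: 01110010 ⊕ 10110111 = 11000101
byte 9: 01100110 ⊕ 00111100 = 01011010

[203, 59, 63, 177, 155, 36, 88, 242, 197, 90]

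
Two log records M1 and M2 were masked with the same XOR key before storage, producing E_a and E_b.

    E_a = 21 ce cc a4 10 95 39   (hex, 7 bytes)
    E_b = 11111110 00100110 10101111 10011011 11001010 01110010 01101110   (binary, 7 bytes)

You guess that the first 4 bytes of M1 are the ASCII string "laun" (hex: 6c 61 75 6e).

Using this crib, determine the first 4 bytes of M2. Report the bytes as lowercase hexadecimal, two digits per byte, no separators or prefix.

b3891651

First, E_a ⊕ E_b = (M1 ⊕ K) ⊕ (M2 ⊕ K) = M1 ⊕ M2, so the key drops out. Then M2 = (M1 ⊕ M2) ⊕ M1 over the first 4 bytes.
byte 0: (21 xor fe) xor 6c = df xor 6c = b3
byte 1: (ce xor 26) xor 61 = e8 xor 61 = 89
byte 2: (cc xor af) xor 75 = 63 xor 75 = 16
byte 3: (a4 xor 9b) xor 6e = 3f xor 6e = 51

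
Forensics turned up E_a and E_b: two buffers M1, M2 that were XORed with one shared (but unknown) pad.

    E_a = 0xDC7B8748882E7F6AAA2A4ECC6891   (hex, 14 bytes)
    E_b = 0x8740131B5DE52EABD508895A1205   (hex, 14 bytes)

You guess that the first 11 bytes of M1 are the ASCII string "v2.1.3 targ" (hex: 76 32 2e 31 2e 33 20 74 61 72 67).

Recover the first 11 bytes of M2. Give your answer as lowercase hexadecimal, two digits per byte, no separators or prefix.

First, E_a ⊕ E_b = (M1 ⊕ K) ⊕ (M2 ⊕ K) = M1 ⊕ M2, so the key drops out. Then M2 = (M1 ⊕ M2) ⊕ M1 over the first 11 bytes.
byte 0: (dc XOR 87) XOR 76 = 5b XOR 76 = 2d
byte 1: (7b XOR 40) XOR 32 = 3b XOR 32 = 09
byte 2: (87 XOR 13) XOR 2e = 94 XOR 2e = ba
byte 3: (48 XOR 1b) XOR 31 = 53 XOR 31 = 62
byte 4: (88 XOR 5d) XOR 2e = d5 XOR 2e = fb
byte 5: (2e XOR e5) XOR 33 = cb XOR 33 = f8
byte 6: (7f XOR 2e) XOR 20 = 51 XOR 20 = 71
byte 7: (6a XOR ab) XOR 74 = c1 XOR 74 = b5
byte 8: (aa XOR d5) XOR 61 = 7f XOR 61 = 1e
byte 9: (2a XOR 08) XOR 72 = 22 XOR 72 = 50
byte 10: (4e XOR 89) XOR 67 = c7 XOR 67 = a0

2d09ba62fbf871b51e50a0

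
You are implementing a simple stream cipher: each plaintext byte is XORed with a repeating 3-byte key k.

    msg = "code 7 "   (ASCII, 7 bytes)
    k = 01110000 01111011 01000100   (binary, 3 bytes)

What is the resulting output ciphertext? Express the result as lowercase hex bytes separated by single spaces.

13 14 20 15 5b 73 50

The 3-byte key repeats, so the effective keystream is 70 7b 44 70 7b 44 70.
byte 0: 63 xor 70 = 13
byte 1: 6f xor 7b = 14
byte 2: 64 xor 44 = 20
byte 3: 65 xor 70 = 15
byte 4: 20 xor 7b = 5b
byte 5: 37 xor 44 = 73
byte 6: 20 xor 70 = 50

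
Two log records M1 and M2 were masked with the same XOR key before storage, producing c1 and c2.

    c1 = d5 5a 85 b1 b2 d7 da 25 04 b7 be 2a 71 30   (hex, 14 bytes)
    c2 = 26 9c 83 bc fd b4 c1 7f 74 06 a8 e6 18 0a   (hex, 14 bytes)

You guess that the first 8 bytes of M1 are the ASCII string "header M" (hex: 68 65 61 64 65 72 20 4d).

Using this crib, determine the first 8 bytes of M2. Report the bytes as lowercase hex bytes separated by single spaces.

First, c1 ⊕ c2 = (M1 ⊕ K) ⊕ (M2 ⊕ K) = M1 ⊕ M2, so the key drops out. Then M2 = (M1 ⊕ M2) ⊕ M1 over the first 8 bytes.
byte 0: (d5 xor 26) xor 68 = f3 xor 68 = 9b
byte 1: (5a xor 9c) xor 65 = c6 xor 65 = a3
byte 2: (85 xor 83) xor 61 = 06 xor 61 = 67
byte 3: (b1 xor bc) xor 64 = 0d xor 64 = 69
byte 4: (b2 xor fd) xor 65 = 4f xor 65 = 2a
byte 5: (d7 xor b4) xor 72 = 63 xor 72 = 11
byte 6: (da xor c1) xor 20 = 1b xor 20 = 3b
byte 7: (25 xor 7f) xor 4d = 5a xor 4d = 17

9b a3 67 69 2a 11 3b 17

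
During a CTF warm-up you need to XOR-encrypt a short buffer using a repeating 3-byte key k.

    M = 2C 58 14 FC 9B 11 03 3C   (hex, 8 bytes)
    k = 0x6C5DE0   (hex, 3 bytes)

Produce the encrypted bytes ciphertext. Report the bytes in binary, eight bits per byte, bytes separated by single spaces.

The 3-byte key repeats, so the effective keystream is 6c 5d e0 6c 5d e0 6c 5d.
byte 0:  44 ⊕ 108 =  64
byte 1:  88 ⊕  93 =   5
byte 2:  20 ⊕ 224 = 244
byte 3: 252 ⊕ 108 = 144
byte 4: 155 ⊕  93 = 198
byte 5:  17 ⊕ 224 = 241
byte 6:   3 ⊕ 108 = 111
byte 7:  60 ⊕  93 =  97

01000000 00000101 11110100 10010000 11000110 11110001 01101111 01100001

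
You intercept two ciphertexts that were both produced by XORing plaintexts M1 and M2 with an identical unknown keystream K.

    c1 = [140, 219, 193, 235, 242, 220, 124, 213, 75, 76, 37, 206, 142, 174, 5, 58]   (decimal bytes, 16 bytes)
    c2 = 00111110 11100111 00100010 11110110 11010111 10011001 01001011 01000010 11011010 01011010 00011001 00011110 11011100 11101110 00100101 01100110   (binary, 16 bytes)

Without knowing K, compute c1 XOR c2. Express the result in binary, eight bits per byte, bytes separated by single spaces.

10110010 00111100 11100011 00011101 00100101 01000101 00110111 10010111 10010001 00010110 00111100 11010000 01010010 01000000 00100000 01011100

c1 ⊕ c2 = (M1 ⊕ K) ⊕ (M2 ⊕ K) = M1 ⊕ M2 — the shared key cancels under XOR.
8c XOR 3e = b2
db XOR e7 = 3c
c1 XOR 22 = e3
eb XOR f6 = 1d
f2 XOR d7 = 25
dc XOR 99 = 45
7c XOR 4b = 37
d5 XOR 42 = 97
4b XOR da = 91
4c XOR 5a = 16
25 XOR 19 = 3c
ce XOR 1e = d0
8e XOR dc = 52
ae XOR ee = 40
05 XOR 25 = 20
3a XOR 66 = 5c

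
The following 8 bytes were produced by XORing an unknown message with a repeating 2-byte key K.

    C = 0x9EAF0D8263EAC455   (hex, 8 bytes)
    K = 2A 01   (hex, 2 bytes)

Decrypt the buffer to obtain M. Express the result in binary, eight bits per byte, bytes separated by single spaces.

10110100 10101110 00100111 10000011 01001001 11101011 11101110 01010100

The 2-byte key repeats, so the effective keystream is 2a 01 2a 01 2a 01 2a 01.
byte 0: 9e XOR 2a = b4
byte 1: af XOR 01 = ae
byte 2: 0d XOR 2a = 27
byte 3: 82 XOR 01 = 83
byte 4: 63 XOR 2a = 49
byte 5: ea XOR 01 = eb
byte 6: c4 XOR 2a = ee
byte 7: 55 XOR 01 = 54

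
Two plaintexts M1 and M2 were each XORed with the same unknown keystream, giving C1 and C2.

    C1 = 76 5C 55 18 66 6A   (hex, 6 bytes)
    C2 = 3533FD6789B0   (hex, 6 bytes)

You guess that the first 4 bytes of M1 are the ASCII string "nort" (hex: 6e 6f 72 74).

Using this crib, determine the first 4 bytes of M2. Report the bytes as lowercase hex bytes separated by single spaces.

First, C1 ⊕ C2 = (M1 ⊕ K) ⊕ (M2 ⊕ K) = M1 ⊕ M2, so the key drops out. Then M2 = (M1 ⊕ M2) ⊕ M1 over the first 4 bytes.
byte 0: (76 xor 35) xor 6e = 43 xor 6e = 2d
byte 1: (5c xor 33) xor 6f = 6f xor 6f = 00
byte 2: (55 xor fd) xor 72 = a8 xor 72 = da
byte 3: (18 xor 67) xor 74 = 7f xor 74 = 0b

2d 00 da 0b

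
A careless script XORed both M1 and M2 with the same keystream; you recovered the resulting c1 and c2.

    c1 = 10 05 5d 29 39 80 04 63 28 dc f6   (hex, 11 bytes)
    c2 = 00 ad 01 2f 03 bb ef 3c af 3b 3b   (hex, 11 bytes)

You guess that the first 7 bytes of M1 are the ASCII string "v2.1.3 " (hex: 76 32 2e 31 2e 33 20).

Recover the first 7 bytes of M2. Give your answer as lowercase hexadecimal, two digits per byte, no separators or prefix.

First, c1 ⊕ c2 = (M1 ⊕ K) ⊕ (M2 ⊕ K) = M1 ⊕ M2, so the key drops out. Then M2 = (M1 ⊕ M2) ⊕ M1 over the first 7 bytes.
byte 0: (10 ⊕ 00) ⊕ 76 = 10 ⊕ 76 = 66
byte 1: (05 ⊕ ad) ⊕ 32 = a8 ⊕ 32 = 9a
byte 2: (5d ⊕ 01) ⊕ 2e = 5c ⊕ 2e = 72
byte 3: (29 ⊕ 2f) ⊕ 31 = 06 ⊕ 31 = 37
byte 4: (39 ⊕ 03) ⊕ 2e = 3a ⊕ 2e = 14
byte 5: (80 ⊕ bb) ⊕ 33 = 3b ⊕ 33 = 08
byte 6: (04 ⊕ ef) ⊕ 20 = eb ⊕ 20 = cb

669a72371408cb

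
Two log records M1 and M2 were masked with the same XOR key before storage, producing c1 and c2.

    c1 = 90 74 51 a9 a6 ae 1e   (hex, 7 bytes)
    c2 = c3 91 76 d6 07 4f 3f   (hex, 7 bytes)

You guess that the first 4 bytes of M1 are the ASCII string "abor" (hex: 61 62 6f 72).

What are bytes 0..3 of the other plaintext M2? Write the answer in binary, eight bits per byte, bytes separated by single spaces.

First, c1 ⊕ c2 = (M1 ⊕ K) ⊕ (M2 ⊕ K) = M1 ⊕ M2, so the key drops out. Then M2 = (M1 ⊕ M2) ⊕ M1 over the first 4 bytes.
byte 0: (90 ⊕ c3) ⊕ 61 = 53 ⊕ 61 = 32
byte 1: (74 ⊕ 91) ⊕ 62 = e5 ⊕ 62 = 87
byte 2: (51 ⊕ 76) ⊕ 6f = 27 ⊕ 6f = 48
byte 3: (a9 ⊕ d6) ⊕ 72 = 7f ⊕ 72 = 0d

00110010 10000111 01001000 00001101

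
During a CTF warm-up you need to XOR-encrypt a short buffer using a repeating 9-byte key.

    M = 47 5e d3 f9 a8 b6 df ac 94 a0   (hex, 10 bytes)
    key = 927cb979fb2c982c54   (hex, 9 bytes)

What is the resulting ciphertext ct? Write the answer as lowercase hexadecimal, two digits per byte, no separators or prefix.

The 9-byte key repeats, so the effective keystream is 92 7c b9 79 fb 2c 98 2c 54 92.
byte 0:  71 ^ 146 = 213
byte 1:  94 ^ 124 =  34
byte 2: 211 ^ 185 = 106
byte 3: 249 ^ 121 = 128
byte 4: 168 ^ 251 =  83
byte 5: 182 ^  44 = 154
byte 6: 223 ^ 152 =  71
byte 7: 172 ^  44 = 128
byte 8: 148 ^  84 = 192
byte 9: 160 ^ 146 =  50

d5226a80539a4780c032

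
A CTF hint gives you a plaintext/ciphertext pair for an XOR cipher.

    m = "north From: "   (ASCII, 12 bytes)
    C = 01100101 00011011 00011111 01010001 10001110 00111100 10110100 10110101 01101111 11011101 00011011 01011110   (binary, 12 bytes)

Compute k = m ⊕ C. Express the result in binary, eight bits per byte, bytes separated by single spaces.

00001011 01110100 01101101 00100101 11100110 00011100 11110010 11000111 00000000 10110000 00100001 01111110

Since C = m ⊕ k, XORing both sides with m gives k = m ⊕ C.
byte 0: 01101110 ^ 01100101 = 00001011
byte 1: 01101111 ^ 00011011 = 01110100
byte 2: 01110010 ^ 00011111 = 01101101
byte 3: 01110100 ^ 01010001 = 00100101
byte 4: 01101000 ^ 10001110 = 11100110
byte 5: 00100000 ^ 00111100 = 00011100
byte 6: 01000110 ^ 10110100 = 11110010
byte 7: 01110010 ^ 10110101 = 11000111
byte 8: 01101111 ^ 01101111 = 00000000
byte 9: 01101101 ^ 11011101 = 10110000
byte 10: 00111010 ^ 00011011 = 00100001
byte 11: 00100000 ^ 01011110 = 01111110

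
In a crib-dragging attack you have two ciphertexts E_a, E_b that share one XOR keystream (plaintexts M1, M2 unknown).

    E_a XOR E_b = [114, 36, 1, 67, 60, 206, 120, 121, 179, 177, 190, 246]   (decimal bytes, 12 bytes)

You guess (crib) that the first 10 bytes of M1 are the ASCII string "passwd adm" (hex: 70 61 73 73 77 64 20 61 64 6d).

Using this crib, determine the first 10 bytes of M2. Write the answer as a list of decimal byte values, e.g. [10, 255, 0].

[2, 69, 114, 48, 75, 170, 88, 24, 215, 220]

Since E_a ⊕ E_b = M1 ⊕ M2, XORing with the guessed M1 bytes yields the corresponding M2 bytes: M2 = (E_a ⊕ E_b) ⊕ M1.
byte 0: 72 ⊕ 70 = 02
byte 1: 24 ⊕ 61 = 45
byte 2: 01 ⊕ 73 = 72
byte 3: 43 ⊕ 73 = 30
byte 4: 3c ⊕ 77 = 4b
byte 5: ce ⊕ 64 = aa
byte 6: 78 ⊕ 20 = 58
byte 7: 79 ⊕ 61 = 18
byte 8: b3 ⊕ 64 = d7
byte 9: b1 ⊕ 6d = dc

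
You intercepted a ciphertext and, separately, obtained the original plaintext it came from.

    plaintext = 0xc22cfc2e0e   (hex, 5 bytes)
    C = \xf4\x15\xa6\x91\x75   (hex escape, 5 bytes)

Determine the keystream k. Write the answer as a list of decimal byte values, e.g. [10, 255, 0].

Since C = plaintext ⊕ k, XORing both sides with plaintext gives k = plaintext ⊕ C.
c2 ^ f4 = 36
2c ^ 15 = 39
fc ^ a6 = 5a
2e ^ 91 = bf
0e ^ 75 = 7b

[54, 57, 90, 191, 123]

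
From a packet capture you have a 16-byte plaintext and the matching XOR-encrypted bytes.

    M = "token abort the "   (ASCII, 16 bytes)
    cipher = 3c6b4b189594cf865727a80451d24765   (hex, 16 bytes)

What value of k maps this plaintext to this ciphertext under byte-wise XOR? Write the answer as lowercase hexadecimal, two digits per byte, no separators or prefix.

4804207dfbb4aee43855dc2425ba2245

Since cipher = M ⊕ k, XORing both sides with M gives k = M ⊕ cipher.
74 xor 3c = 48
6f xor 6b = 04
6b xor 4b = 20
65 xor 18 = 7d
6e xor 95 = fb
20 xor 94 = b4
61 xor cf = ae
62 xor 86 = e4
6f xor 57 = 38
72 xor 27 = 55
74 xor a8 = dc
20 xor 04 = 24
74 xor 51 = 25
68 xor d2 = ba
65 xor 47 = 22
20 xor 65 = 45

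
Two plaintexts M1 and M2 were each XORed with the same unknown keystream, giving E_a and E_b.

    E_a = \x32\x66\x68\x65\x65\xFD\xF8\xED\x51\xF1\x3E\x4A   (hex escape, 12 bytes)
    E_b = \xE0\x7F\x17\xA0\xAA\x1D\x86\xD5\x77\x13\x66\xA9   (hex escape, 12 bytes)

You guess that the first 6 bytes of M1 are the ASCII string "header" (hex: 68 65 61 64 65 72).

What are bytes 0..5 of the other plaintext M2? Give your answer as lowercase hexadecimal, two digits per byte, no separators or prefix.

First, E_a ⊕ E_b = (M1 ⊕ K) ⊕ (M2 ⊕ K) = M1 ⊕ M2, so the key drops out. Then M2 = (M1 ⊕ M2) ⊕ M1 over the first 6 bytes.
byte 0: (32 ^ e0) ^ 68 = d2 ^ 68 = ba
byte 1: (66 ^ 7f) ^ 65 = 19 ^ 65 = 7c
byte 2: (68 ^ 17) ^ 61 = 7f ^ 61 = 1e
byte 3: (65 ^ a0) ^ 64 = c5 ^ 64 = a1
byte 4: (65 ^ aa) ^ 65 = cf ^ 65 = aa
byte 5: (fd ^ 1d) ^ 72 = e0 ^ 72 = 92

ba7c1ea1aa92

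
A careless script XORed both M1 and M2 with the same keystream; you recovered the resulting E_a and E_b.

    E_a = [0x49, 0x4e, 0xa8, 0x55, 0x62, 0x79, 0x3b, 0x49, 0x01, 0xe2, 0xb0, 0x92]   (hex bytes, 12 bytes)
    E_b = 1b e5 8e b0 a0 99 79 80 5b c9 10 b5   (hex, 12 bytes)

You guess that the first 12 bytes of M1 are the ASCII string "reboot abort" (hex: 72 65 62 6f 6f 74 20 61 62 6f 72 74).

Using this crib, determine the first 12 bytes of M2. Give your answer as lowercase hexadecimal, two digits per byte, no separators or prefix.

20ce448aad9462a83844d253

First, E_a ⊕ E_b = (M1 ⊕ K) ⊕ (M2 ⊕ K) = M1 ⊕ M2, so the key drops out. Then M2 = (M1 ⊕ M2) ⊕ M1 over the first 12 bytes.
byte 0: (49 xor 1b) xor 72 = 52 xor 72 = 20
byte 1: (4e xor e5) xor 65 = ab xor 65 = ce
byte 2: (a8 xor 8e) xor 62 = 26 xor 62 = 44
byte 3: (55 xor b0) xor 6f = e5 xor 6f = 8a
byte 4: (62 xor a0) xor 6f = c2 xor 6f = ad
byte 5: (79 xor 99) xor 74 = e0 xor 74 = 94
byte 6: (3b xor 79) xor 20 = 42 xor 20 = 62
byte 7: (49 xor 80) xor 61 = c9 xor 61 = a8
byte 8: (01 xor 5b) xor 62 = 5a xor 62 = 38
byte 9: (e2 xor c9) xor 6f = 2b xor 6f = 44
byte 10: (b0 xor 10) xor 72 = a0 xor 72 = d2
byte 11: (92 xor b5) xor 74 = 27 xor 74 = 53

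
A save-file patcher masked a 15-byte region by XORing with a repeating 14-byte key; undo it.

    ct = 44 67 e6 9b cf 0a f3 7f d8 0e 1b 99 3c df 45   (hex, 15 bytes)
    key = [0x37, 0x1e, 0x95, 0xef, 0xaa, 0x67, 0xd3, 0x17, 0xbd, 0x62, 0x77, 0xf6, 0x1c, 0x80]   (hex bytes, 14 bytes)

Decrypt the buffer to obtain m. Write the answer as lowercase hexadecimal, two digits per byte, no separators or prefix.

The 14-byte key repeats, so the effective keystream is 37 1e 95 ef aa 67 d3 17 bd 62 77 f6 1c 80 37.
byte 0:  68 xor  55 = 115
byte 1: 103 xor  30 = 121
byte 2: 230 xor 149 = 115
byte 3: 155 xor 239 = 116
byte 4: 207 xor 170 = 101
byte 5:  10 xor 103 = 109
byte 6: 243 xor 211 =  32
byte 7: 127 xor  23 = 104
byte 8: 216 xor 189 = 101
byte 9:  14 xor  98 = 108
byte 10:  27 xor 119 = 108
byte 11: 153 xor 246 = 111
byte 12:  60 xor  28 =  32
byte 13: 223 xor 128 =  95
byte 14:  69 xor  55 = 114

73797374656d2068656c6c6f205f72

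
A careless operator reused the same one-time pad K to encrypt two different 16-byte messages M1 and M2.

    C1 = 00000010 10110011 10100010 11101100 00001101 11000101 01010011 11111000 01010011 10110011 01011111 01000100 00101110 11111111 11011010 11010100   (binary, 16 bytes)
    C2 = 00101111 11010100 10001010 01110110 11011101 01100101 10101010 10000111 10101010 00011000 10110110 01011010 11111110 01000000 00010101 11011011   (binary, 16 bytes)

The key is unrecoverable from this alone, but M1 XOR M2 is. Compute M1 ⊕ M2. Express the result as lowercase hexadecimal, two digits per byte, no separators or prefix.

2d67289ad0a0f97ff9abe91ed0bfcf0f

C1 ⊕ C2 = (M1 ⊕ K) ⊕ (M2 ⊕ K) = M1 ⊕ M2 — the shared key cancels under XOR.
byte 0: 00000010 xor 00101111 = 00101101
byte 1: 10110011 xor 11010100 = 01100111
byte 2: 10100010 xor 10001010 = 00101000
byte 3: 11101100 xor 01110110 = 10011010
byte 4: 00001101 xor 11011101 = 11010000
byte 5: 11000101 xor 01100101 = 10100000
byte 6: 01010011 xor 10101010 = 11111001
byte 7: 11111000 xor 10000111 = 01111111
byte 8: 01010011 xor 10101010 = 11111001
byte 9: 10110011 xor 00011000 = 10101011
byte 10: 01011111 xor 10110110 = 11101001
byte 11: 01000100 xor 01011010 = 00011110
byte 12: 00101110 xor 11111110 = 11010000
byte 13: 11111111 xor 01000000 = 10111111
byte 14: 11011010 xor 00010101 = 11001111
byte 15: 11010100 xor 11011011 = 00001111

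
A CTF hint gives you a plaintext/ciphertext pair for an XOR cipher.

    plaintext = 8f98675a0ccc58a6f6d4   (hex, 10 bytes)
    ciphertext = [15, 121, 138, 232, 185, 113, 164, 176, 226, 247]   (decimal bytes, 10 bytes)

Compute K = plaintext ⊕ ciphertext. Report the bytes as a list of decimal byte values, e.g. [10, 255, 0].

[128, 225, 237, 178, 181, 189, 252, 22, 20, 35]

Since ciphertext = plaintext ⊕ K, XORing both sides with plaintext gives K = plaintext ⊕ ciphertext.
byte 0: 8f XOR 0f = 80
byte 1: 98 XOR 79 = e1
byte 2: 67 XOR 8a = ed
byte 3: 5a XOR e8 = b2
byte 4: 0c XOR b9 = b5
byte 5: cc XOR 71 = bd
byte 6: 58 XOR a4 = fc
byte 7: a6 XOR b0 = 16
byte 8: f6 XOR e2 = 14
byte 9: d4 XOR f7 = 23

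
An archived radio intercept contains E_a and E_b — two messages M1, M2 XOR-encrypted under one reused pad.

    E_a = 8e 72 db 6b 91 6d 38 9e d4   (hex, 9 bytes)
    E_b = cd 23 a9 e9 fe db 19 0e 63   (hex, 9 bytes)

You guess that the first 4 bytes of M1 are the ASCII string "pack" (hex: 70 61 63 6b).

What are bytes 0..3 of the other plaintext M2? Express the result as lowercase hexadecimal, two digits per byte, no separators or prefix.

First, E_a ⊕ E_b = (M1 ⊕ K) ⊕ (M2 ⊕ K) = M1 ⊕ M2, so the key drops out. Then M2 = (M1 ⊕ M2) ⊕ M1 over the first 4 bytes.
byte 0: (8e ⊕ cd) ⊕ 70 = 43 ⊕ 70 = 33
byte 1: (72 ⊕ 23) ⊕ 61 = 51 ⊕ 61 = 30
byte 2: (db ⊕ a9) ⊕ 63 = 72 ⊕ 63 = 11
byte 3: (6b ⊕ e9) ⊕ 6b = 82 ⊕ 6b = e9

333011e9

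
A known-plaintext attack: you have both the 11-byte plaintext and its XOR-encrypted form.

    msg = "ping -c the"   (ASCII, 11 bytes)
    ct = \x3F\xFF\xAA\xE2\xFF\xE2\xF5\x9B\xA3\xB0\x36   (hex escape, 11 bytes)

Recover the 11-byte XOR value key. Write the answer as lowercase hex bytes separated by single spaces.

4f 96 c4 85 df cf 96 bb d7 d8 53

Since ct = msg ⊕ key, XORing both sides with msg gives key = msg ⊕ ct.
112 XOR  63 =  79
105 XOR 255 = 150
110 XOR 170 = 196
103 XOR 226 = 133
 32 XOR 255 = 223
 45 XOR 226 = 207
 99 XOR 245 = 150
 32 XOR 155 = 187
116 XOR 163 = 215
104 XOR 176 = 216
101 XOR  54 =  83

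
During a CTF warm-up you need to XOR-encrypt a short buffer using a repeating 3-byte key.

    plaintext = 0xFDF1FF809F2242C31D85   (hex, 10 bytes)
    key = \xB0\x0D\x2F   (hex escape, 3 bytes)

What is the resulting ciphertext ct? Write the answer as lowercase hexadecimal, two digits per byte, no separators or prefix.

The 3-byte key repeats, so the effective keystream is b0 0d 2f b0 0d 2f b0 0d 2f b0.
byte 0: 253 ⊕ 176 =  77
byte 1: 241 ⊕  13 = 252
byte 2: 255 ⊕  47 = 208
byte 3: 128 ⊕ 176 =  48
byte 4: 159 ⊕  13 = 146
byte 5:  34 ⊕  47 =  13
byte 6:  66 ⊕ 176 = 242
byte 7: 195 ⊕  13 = 206
byte 8:  29 ⊕  47 =  50
byte 9: 133 ⊕ 176 =  53

4dfcd030920df2ce3235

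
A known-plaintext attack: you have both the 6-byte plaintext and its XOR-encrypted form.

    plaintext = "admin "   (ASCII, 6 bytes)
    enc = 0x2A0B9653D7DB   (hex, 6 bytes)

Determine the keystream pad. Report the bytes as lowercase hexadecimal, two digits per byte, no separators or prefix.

4b6ffb3ab9fb

Since enc = plaintext ⊕ pad, XORing both sides with plaintext gives pad = plaintext ⊕ enc.
01100001 ^ 00101010 = 01001011
01100100 ^ 00001011 = 01101111
01101101 ^ 10010110 = 11111011
01101001 ^ 01010011 = 00111010
01101110 ^ 11010111 = 10111001
00100000 ^ 11011011 = 11111011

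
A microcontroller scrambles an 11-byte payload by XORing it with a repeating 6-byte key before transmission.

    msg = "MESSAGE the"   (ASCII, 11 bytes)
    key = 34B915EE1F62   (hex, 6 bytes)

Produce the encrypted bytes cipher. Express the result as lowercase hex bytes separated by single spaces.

79 fc 46 bd 5e 25 71 99 61 86 7a

The 6-byte key repeats, so the effective keystream is 34 b9 15 ee 1f 62 34 b9 15 ee 1f.
byte 0:  77 ⊕  52 = 121
byte 1:  69 ⊕ 185 = 252
byte 2:  83 ⊕  21 =  70
byte 3:  83 ⊕ 238 = 189
byte 4:  65 ⊕  31 =  94
byte 5:  71 ⊕  98 =  37
byte 6:  69 ⊕  52 = 113
byte 7:  32 ⊕ 185 = 153
byte 8: 116 ⊕  21 =  97
byte 9: 104 ⊕ 238 = 134
byte 10: 101 ⊕  31 = 122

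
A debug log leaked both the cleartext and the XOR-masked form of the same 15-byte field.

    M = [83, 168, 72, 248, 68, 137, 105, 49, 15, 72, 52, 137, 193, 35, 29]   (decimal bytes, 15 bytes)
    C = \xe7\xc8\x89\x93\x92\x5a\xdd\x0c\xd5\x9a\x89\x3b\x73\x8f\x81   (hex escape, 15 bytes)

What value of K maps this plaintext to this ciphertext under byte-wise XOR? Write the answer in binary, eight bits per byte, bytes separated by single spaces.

Since C = M ⊕ K, XORing both sides with M gives K = M ⊕ C.
byte 0:  83 XOR 231 = 180
byte 1: 168 XOR 200 =  96
byte 2:  72 XOR 137 = 193
byte 3: 248 XOR 147 = 107
byte 4:  68 XOR 146 = 214
byte 5: 137 XOR  90 = 211
byte 6: 105 XOR 221 = 180
byte 7:  49 XOR  12 =  61
byte 8:  15 XOR 213 = 218
byte 9:  72 XOR 154 = 210
byte 10:  52 XOR 137 = 189
byte 11: 137 XOR  59 = 178
byte 12: 193 XOR 115 = 178
byte 13:  35 XOR 143 = 172
byte 14:  29 XOR 129 = 156

10110100 01100000 11000001 01101011 11010110 11010011 10110100 00111101 11011010 11010010 10111101 10110010 10110010 10101100 10011100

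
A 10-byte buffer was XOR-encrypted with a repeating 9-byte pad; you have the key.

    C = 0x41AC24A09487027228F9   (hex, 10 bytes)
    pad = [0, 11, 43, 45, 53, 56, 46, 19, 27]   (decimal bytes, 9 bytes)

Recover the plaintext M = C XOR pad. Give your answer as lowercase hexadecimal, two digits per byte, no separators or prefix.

41a70f8da1bf2c6133f9

The 9-byte key repeats, so the effective keystream is 00 0b 2b 2d 35 38 2e 13 1b 00.
byte 0: 41 XOR 00 = 41
byte 1: ac XOR 0b = a7
byte 2: 24 XOR 2b = 0f
byte 3: a0 XOR 2d = 8d
byte 4: 94 XOR 35 = a1
byte 5: 87 XOR 38 = bf
byte 6: 02 XOR 2e = 2c
byte 7: 72 XOR 13 = 61
byte 8: 28 XOR 1b = 33
byte 9: f9 XOR 00 = f9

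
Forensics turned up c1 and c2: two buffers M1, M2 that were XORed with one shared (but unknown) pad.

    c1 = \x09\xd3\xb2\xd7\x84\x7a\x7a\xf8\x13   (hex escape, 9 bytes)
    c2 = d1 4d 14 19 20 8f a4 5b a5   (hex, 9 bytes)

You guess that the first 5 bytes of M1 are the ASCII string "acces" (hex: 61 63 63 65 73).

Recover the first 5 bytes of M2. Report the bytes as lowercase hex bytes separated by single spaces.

b9 fd c5 ab d7

First, c1 ⊕ c2 = (M1 ⊕ K) ⊕ (M2 ⊕ K) = M1 ⊕ M2, so the key drops out. Then M2 = (M1 ⊕ M2) ⊕ M1 over the first 5 bytes.
byte 0: (09 XOR d1) XOR 61 = d8 XOR 61 = b9
byte 1: (d3 XOR 4d) XOR 63 = 9e XOR 63 = fd
byte 2: (b2 XOR 14) XOR 63 = a6 XOR 63 = c5
byte 3: (d7 XOR 19) XOR 65 = ce XOR 65 = ab
byte 4: (84 XOR 20) XOR 73 = a4 XOR 73 = d7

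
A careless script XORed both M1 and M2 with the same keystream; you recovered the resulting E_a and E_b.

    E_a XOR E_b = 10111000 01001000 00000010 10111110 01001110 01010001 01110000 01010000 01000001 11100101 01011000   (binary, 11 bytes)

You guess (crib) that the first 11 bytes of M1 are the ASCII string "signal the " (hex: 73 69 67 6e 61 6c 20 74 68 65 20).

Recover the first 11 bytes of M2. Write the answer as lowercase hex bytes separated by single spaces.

cb 21 65 d0 2f 3d 50 24 29 80 78

Since E_a ⊕ E_b = M1 ⊕ M2, XORing with the guessed M1 bytes yields the corresponding M2 bytes: M2 = (E_a ⊕ E_b) ⊕ M1.
byte 0: b8 ^ 73 = cb
byte 1: 48 ^ 69 = 21
byte 2: 02 ^ 67 = 65
byte 3: be ^ 6e = d0
byte 4: 4e ^ 61 = 2f
byte 5: 51 ^ 6c = 3d
byte 6: 70 ^ 20 = 50
byte 7: 50 ^ 74 = 24
byte 8: 41 ^ 68 = 29
byte 9: e5 ^ 65 = 80
byte 10: 58 ^ 20 = 78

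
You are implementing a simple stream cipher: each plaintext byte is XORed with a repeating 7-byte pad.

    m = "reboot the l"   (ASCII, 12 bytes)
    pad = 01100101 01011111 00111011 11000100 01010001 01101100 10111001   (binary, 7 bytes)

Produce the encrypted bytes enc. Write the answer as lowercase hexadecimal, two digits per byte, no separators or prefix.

The 7-byte key repeats, so the effective keystream is 65 5f 3b c4 51 6c b9 65 5f 3b c4 51.
byte 0: 72 xor 65 = 17
byte 1: 65 xor 5f = 3a
byte 2: 62 xor 3b = 59
byte 3: 6f xor c4 = ab
byte 4: 6f xor 51 = 3e
byte 5: 74 xor 6c = 18
byte 6: 20 xor b9 = 99
byte 7: 74 xor 65 = 11
byte 8: 68 xor 5f = 37
byte 9: 65 xor 3b = 5e
byte 10: 20 xor c4 = e4
byte 11: 6c xor 51 = 3d

173a59ab3e189911375ee43d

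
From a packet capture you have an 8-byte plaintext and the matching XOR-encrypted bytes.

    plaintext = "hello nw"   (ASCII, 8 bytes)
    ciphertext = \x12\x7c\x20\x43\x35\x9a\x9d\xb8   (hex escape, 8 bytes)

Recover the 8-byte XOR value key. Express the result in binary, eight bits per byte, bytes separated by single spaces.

01111010 00011001 01001100 00101111 01011010 10111010 11110011 11001111

Since ciphertext = plaintext ⊕ key, XORing both sides with plaintext gives key = plaintext ⊕ ciphertext.
byte 0: 01101000 xor 00010010 = 01111010
byte 1: 01100101 xor 01111100 = 00011001
byte 2: 01101100 xor 00100000 = 01001100
byte 3: 01101100 xor 01000011 = 00101111
byte 4: 01101111 xor 00110101 = 01011010
byte 5: 00100000 xor 10011010 = 10111010
byte 6: 01101110 xor 10011101 = 11110011
byte 7: 01110111 xor 10111000 = 11001111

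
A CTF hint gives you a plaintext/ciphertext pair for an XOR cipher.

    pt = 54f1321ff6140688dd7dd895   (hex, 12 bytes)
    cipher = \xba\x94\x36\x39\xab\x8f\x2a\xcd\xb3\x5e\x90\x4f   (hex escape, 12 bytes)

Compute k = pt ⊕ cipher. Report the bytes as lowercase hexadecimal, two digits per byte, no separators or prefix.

ee6504265d9b2c456e2348da

Since cipher = pt ⊕ k, XORing both sides with pt gives k = pt ⊕ cipher.
byte 0: 54 ^ ba = ee
byte 1: f1 ^ 94 = 65
byte 2: 32 ^ 36 = 04
byte 3: 1f ^ 39 = 26
byte 4: f6 ^ ab = 5d
byte 5: 14 ^ 8f = 9b
byte 6: 06 ^ 2a = 2c
byte 7: 88 ^ cd = 45
byte 8: dd ^ b3 = 6e
byte 9: 7d ^ 5e = 23
byte 10: d8 ^ 90 = 48
byte 11: 95 ^ 4f = da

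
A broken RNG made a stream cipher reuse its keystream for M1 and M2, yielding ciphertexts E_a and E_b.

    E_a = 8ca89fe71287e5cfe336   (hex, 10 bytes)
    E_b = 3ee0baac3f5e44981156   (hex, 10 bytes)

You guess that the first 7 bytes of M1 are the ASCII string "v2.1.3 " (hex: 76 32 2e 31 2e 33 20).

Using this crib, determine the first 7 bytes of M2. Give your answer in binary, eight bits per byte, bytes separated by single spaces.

11000100 01111010 00001011 01111010 00000011 11101010 10000001

First, E_a ⊕ E_b = (M1 ⊕ K) ⊕ (M2 ⊕ K) = M1 ⊕ M2, so the key drops out. Then M2 = (M1 ⊕ M2) ⊕ M1 over the first 7 bytes.
byte 0: (8c xor 3e) xor 76 = b2 xor 76 = c4
byte 1: (a8 xor e0) xor 32 = 48 xor 32 = 7a
byte 2: (9f xor ba) xor 2e = 25 xor 2e = 0b
byte 3: (e7 xor ac) xor 31 = 4b xor 31 = 7a
byte 4: (12 xor 3f) xor 2e = 2d xor 2e = 03
byte 5: (87 xor 5e) xor 33 = d9 xor 33 = ea
byte 6: (e5 xor 44) xor 20 = a1 xor 20 = 81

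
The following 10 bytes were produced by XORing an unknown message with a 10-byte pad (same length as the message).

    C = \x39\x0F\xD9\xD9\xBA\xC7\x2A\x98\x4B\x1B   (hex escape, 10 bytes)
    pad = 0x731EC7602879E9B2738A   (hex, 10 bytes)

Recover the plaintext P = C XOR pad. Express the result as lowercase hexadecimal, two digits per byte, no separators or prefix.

 57 xor 115 =  74
 15 xor  30 =  17
217 xor 199 =  30
217 xor  96 = 185
186 xor  40 = 146
199 xor 121 = 190
 42 xor 233 = 195
152 xor 178 =  42
 75 xor 115 =  56
 27 xor 138 = 145

4a111eb992bec32a3891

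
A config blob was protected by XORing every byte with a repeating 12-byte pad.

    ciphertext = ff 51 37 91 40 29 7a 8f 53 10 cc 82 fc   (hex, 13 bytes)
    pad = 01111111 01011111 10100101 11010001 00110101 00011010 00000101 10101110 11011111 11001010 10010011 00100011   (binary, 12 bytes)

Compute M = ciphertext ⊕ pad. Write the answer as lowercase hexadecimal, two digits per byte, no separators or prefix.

800e924075337f218cda5fa183

The 12-byte key repeats, so the effective keystream is 7f 5f a5 d1 35 1a 05 ae df ca 93 23 7f.
byte 0: ff ⊕ 7f = 80
byte 1: 51 ⊕ 5f = 0e
byte 2: 37 ⊕ a5 = 92
byte 3: 91 ⊕ d1 = 40
byte 4: 40 ⊕ 35 = 75
byte 5: 29 ⊕ 1a = 33
byte 6: 7a ⊕ 05 = 7f
byte 7: 8f ⊕ ae = 21
byte 8: 53 ⊕ df = 8c
byte 9: 10 ⊕ ca = da
byte 10: cc ⊕ 93 = 5f
byte 11: 82 ⊕ 23 = a1
byte 12: fc ⊕ 7f = 83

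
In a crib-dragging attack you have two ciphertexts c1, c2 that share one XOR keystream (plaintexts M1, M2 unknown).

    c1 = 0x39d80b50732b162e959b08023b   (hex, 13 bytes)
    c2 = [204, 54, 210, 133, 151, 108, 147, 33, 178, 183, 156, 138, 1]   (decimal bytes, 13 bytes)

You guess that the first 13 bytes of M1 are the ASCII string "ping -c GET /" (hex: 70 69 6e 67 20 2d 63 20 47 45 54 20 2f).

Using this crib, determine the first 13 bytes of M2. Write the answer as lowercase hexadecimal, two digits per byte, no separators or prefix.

First, c1 ⊕ c2 = (M1 ⊕ K) ⊕ (M2 ⊕ K) = M1 ⊕ M2, so the key drops out. Then M2 = (M1 ⊕ M2) ⊕ M1 over the first 13 bytes.
byte 0: (39 ⊕ cc) ⊕ 70 = f5 ⊕ 70 = 85
byte 1: (d8 ⊕ 36) ⊕ 69 = ee ⊕ 69 = 87
byte 2: (0b ⊕ d2) ⊕ 6e = d9 ⊕ 6e = b7
byte 3: (50 ⊕ 85) ⊕ 67 = d5 ⊕ 67 = b2
byte 4: (73 ⊕ 97) ⊕ 20 = e4 ⊕ 20 = c4
byte 5: (2b ⊕ 6c) ⊕ 2d = 47 ⊕ 2d = 6a
byte 6: (16 ⊕ 93) ⊕ 63 = 85 ⊕ 63 = e6
byte 7: (2e ⊕ 21) ⊕ 20 = 0f ⊕ 20 = 2f
byte 8: (95 ⊕ b2) ⊕ 47 = 27 ⊕ 47 = 60
byte 9: (9b ⊕ b7) ⊕ 45 = 2c ⊕ 45 = 69
byte 10: (08 ⊕ 9c) ⊕ 54 = 94 ⊕ 54 = c0
byte 11: (02 ⊕ 8a) ⊕ 20 = 88 ⊕ 20 = a8
byte 12: (3b ⊕ 01) ⊕ 2f = 3a ⊕ 2f = 15

8587b7b2c46ae62f6069c0a815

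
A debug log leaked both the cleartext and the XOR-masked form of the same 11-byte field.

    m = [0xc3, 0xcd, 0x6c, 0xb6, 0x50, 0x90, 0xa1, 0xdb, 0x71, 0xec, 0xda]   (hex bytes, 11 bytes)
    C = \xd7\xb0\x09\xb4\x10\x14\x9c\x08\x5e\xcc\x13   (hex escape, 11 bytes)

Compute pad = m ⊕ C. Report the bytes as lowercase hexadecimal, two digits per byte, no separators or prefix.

Since C = m ⊕ pad, XORing both sides with m gives pad = m ⊕ C.
195 XOR 215 =  20
205 XOR 176 = 125
108 XOR   9 = 101
182 XOR 180 =   2
 80 XOR  16 =  64
144 XOR  20 = 132
161 XOR 156 =  61
219 XOR   8 = 211
113 XOR  94 =  47
236 XOR 204 =  32
218 XOR  19 = 201

147d650240843dd32f20c9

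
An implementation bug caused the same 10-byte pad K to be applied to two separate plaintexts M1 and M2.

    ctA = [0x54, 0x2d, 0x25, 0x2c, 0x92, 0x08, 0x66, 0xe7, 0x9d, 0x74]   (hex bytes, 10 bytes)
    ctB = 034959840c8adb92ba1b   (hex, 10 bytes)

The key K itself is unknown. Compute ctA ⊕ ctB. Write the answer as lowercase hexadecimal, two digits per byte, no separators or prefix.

ctA ⊕ ctB = (M1 ⊕ K) ⊕ (M2 ⊕ K) = M1 ⊕ M2 — the shared key cancels under XOR.
54 XOR 03 = 57
2d XOR 49 = 64
25 XOR 59 = 7c
2c XOR 84 = a8
92 XOR 0c = 9e
08 XOR 8a = 82
66 XOR db = bd
e7 XOR 92 = 75
9d XOR ba = 27
74 XOR 1b = 6f

57647ca89e82bd75276f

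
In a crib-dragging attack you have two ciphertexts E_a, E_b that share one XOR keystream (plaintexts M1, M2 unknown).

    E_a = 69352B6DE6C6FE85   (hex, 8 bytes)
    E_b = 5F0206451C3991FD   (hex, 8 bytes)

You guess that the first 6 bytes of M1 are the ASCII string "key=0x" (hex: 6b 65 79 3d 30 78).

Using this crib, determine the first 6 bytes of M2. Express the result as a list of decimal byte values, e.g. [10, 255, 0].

[93, 82, 84, 21, 202, 135]

First, E_a ⊕ E_b = (M1 ⊕ K) ⊕ (M2 ⊕ K) = M1 ⊕ M2, so the key drops out. Then M2 = (M1 ⊕ M2) ⊕ M1 over the first 6 bytes.
byte 0: (69 ^ 5f) ^ 6b = 36 ^ 6b = 5d
byte 1: (35 ^ 02) ^ 65 = 37 ^ 65 = 52
byte 2: (2b ^ 06) ^ 79 = 2d ^ 79 = 54
byte 3: (6d ^ 45) ^ 3d = 28 ^ 3d = 15
byte 4: (e6 ^ 1c) ^ 30 = fa ^ 30 = ca
byte 5: (c6 ^ 39) ^ 78 = ff ^ 78 = 87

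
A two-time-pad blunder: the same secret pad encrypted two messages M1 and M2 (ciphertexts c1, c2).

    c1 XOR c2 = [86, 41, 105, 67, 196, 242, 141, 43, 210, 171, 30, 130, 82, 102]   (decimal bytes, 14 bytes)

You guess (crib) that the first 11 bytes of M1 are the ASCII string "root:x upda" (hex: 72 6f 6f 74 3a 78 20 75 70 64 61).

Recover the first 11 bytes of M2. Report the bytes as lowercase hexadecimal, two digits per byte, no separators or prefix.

Since c1 ⊕ c2 = M1 ⊕ M2, XORing with the guessed M1 bytes yields the corresponding M2 bytes: M2 = (c1 ⊕ c2) ⊕ M1.
56 ⊕ 72 = 24
29 ⊕ 6f = 46
69 ⊕ 6f = 06
43 ⊕ 74 = 37
c4 ⊕ 3a = fe
f2 ⊕ 78 = 8a
8d ⊕ 20 = ad
2b ⊕ 75 = 5e
d2 ⊕ 70 = a2
ab ⊕ 64 = cf
1e ⊕ 61 = 7f

24460637fe8aad5ea2cf7f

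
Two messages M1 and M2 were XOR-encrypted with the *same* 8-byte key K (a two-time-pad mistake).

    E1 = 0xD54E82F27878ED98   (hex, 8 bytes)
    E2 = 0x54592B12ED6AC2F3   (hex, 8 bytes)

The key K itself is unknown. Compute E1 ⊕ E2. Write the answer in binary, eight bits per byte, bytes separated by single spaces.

10000001 00010111 10101001 11100000 10010101 00010010 00101111 01101011

E1 ⊕ E2 = (M1 ⊕ K) ⊕ (M2 ⊕ K) = M1 ⊕ M2 — the shared key cancels under XOR.
byte 0: d5 XOR 54 = 81
byte 1: 4e XOR 59 = 17
byte 2: 82 XOR 2b = a9
byte 3: f2 XOR 12 = e0
byte 4: 78 XOR ed = 95
byte 5: 78 XOR 6a = 12
byte 6: ed XOR c2 = 2f
byte 7: 98 XOR f3 = 6b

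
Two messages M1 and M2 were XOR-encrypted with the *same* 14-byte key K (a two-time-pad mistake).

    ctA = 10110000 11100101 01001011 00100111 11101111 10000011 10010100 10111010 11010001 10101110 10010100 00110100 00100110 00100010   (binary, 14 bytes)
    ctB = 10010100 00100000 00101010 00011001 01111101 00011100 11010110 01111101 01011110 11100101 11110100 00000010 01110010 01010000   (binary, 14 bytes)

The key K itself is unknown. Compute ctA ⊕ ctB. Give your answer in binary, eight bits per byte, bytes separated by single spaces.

00100100 11000101 01100001 00111110 10010010 10011111 01000010 11000111 10001111 01001011 01100000 00110110 01010100 01110010

ctA ⊕ ctB = (M1 ⊕ K) ⊕ (M2 ⊕ K) = M1 ⊕ M2 — the shared key cancels under XOR.
10110000 xor 10010100 = 00100100
11100101 xor 00100000 = 11000101
01001011 xor 00101010 = 01100001
00100111 xor 00011001 = 00111110
11101111 xor 01111101 = 10010010
10000011 xor 00011100 = 10011111
10010100 xor 11010110 = 01000010
10111010 xor 01111101 = 11000111
11010001 xor 01011110 = 10001111
10101110 xor 11100101 = 01001011
10010100 xor 11110100 = 01100000
00110100 xor 00000010 = 00110110
00100110 xor 01110010 = 01010100
00100010 xor 01010000 = 01110010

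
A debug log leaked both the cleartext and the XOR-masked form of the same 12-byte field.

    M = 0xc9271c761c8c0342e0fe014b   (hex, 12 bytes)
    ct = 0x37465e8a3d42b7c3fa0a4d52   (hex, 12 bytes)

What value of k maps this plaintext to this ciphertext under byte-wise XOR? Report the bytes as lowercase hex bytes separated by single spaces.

fe 61 42 fc 21 ce b4 81 1a f4 4c 19

Since ct = M ⊕ k, XORing both sides with M gives k = M ⊕ ct.
c9 ⊕ 37 = fe
27 ⊕ 46 = 61
1c ⊕ 5e = 42
76 ⊕ 8a = fc
1c ⊕ 3d = 21
8c ⊕ 42 = ce
03 ⊕ b7 = b4
42 ⊕ c3 = 81
e0 ⊕ fa = 1a
fe ⊕ 0a = f4
01 ⊕ 4d = 4c
4b ⊕ 52 = 19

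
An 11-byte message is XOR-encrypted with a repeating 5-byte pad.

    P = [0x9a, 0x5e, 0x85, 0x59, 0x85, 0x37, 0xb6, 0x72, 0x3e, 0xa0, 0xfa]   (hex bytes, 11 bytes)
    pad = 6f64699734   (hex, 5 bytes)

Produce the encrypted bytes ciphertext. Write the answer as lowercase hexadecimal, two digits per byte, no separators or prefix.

The 5-byte key repeats, so the effective keystream is 6f 64 69 97 34 6f 64 69 97 34 6f.
byte 0: 10011010 ⊕ 01101111 = 11110101
byte 1: 01011110 ⊕ 01100100 = 00111010
byte 2: 10000101 ⊕ 01101001 = 11101100
byte 3: 01011001 ⊕ 10010111 = 11001110
byte 4: 10000101 ⊕ 00110100 = 10110001
byte 5: 00110111 ⊕ 01101111 = 01011000
byte 6: 10110110 ⊕ 01100100 = 11010010
byte 7: 01110010 ⊕ 01101001 = 00011011
byte 8: 00111110 ⊕ 10010111 = 10101001
byte 9: 10100000 ⊕ 00110100 = 10010100
byte 10: 11111010 ⊕ 01101111 = 10010101

f53aecceb158d21ba99495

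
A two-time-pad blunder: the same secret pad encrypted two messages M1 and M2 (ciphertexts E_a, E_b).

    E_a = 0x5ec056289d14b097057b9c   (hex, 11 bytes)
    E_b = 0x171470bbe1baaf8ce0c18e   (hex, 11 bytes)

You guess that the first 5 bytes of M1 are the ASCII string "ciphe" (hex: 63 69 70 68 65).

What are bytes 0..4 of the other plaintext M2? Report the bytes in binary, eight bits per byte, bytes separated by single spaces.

First, E_a ⊕ E_b = (M1 ⊕ K) ⊕ (M2 ⊕ K) = M1 ⊕ M2, so the key drops out. Then M2 = (M1 ⊕ M2) ⊕ M1 over the first 5 bytes.
byte 0: (5e xor 17) xor 63 = 49 xor 63 = 2a
byte 1: (c0 xor 14) xor 69 = d4 xor 69 = bd
byte 2: (56 xor 70) xor 70 = 26 xor 70 = 56
byte 3: (28 xor bb) xor 68 = 93 xor 68 = fb
byte 4: (9d xor e1) xor 65 = 7c xor 65 = 19

00101010 10111101 01010110 11111011 00011001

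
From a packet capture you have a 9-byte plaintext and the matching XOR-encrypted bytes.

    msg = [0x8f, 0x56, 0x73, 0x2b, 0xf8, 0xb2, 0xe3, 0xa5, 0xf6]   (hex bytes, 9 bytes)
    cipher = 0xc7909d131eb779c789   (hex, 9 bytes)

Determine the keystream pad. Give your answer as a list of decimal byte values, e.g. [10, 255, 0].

[72, 198, 238, 56, 230, 5, 154, 98, 127]

Since cipher = msg ⊕ pad, XORing both sides with msg gives pad = msg ⊕ cipher.
byte 0: 8f XOR c7 = 48
byte 1: 56 XOR 90 = c6
byte 2: 73 XOR 9d = ee
byte 3: 2b XOR 13 = 38
byte 4: f8 XOR 1e = e6
byte 5: b2 XOR b7 = 05
byte 6: e3 XOR 79 = 9a
byte 7: a5 XOR c7 = 62
byte 8: f6 XOR 89 = 7f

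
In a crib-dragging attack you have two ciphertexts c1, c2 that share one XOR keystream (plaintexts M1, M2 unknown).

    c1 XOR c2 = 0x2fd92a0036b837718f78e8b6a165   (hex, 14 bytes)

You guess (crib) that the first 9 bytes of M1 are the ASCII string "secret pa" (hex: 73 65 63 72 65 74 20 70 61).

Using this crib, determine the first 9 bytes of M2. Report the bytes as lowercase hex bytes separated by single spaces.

5c bc 49 72 53 cc 17 01 ee

Since c1 ⊕ c2 = M1 ⊕ M2, XORing with the guessed M1 bytes yields the corresponding M2 bytes: M2 = (c1 ⊕ c2) ⊕ M1.
00101111 ⊕ 01110011 = 01011100
11011001 ⊕ 01100101 = 10111100
00101010 ⊕ 01100011 = 01001001
00000000 ⊕ 01110010 = 01110010
00110110 ⊕ 01100101 = 01010011
10111000 ⊕ 01110100 = 11001100
00110111 ⊕ 00100000 = 00010111
01110001 ⊕ 01110000 = 00000001
10001111 ⊕ 01100001 = 11101110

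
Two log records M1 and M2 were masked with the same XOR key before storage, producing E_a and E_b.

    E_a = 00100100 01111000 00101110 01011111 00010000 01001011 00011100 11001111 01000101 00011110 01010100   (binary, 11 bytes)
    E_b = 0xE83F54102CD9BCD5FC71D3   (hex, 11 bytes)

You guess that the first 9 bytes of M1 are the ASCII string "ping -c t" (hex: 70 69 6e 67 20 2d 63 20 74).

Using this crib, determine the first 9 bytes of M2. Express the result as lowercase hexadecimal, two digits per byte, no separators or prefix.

First, E_a ⊕ E_b = (M1 ⊕ K) ⊕ (M2 ⊕ K) = M1 ⊕ M2, so the key drops out. Then M2 = (M1 ⊕ M2) ⊕ M1 over the first 9 bytes.
byte 0: (24 ^ e8) ^ 70 = cc ^ 70 = bc
byte 1: (78 ^ 3f) ^ 69 = 47 ^ 69 = 2e
byte 2: (2e ^ 54) ^ 6e = 7a ^ 6e = 14
byte 3: (5f ^ 10) ^ 67 = 4f ^ 67 = 28
byte 4: (10 ^ 2c) ^ 20 = 3c ^ 20 = 1c
byte 5: (4b ^ d9) ^ 2d = 92 ^ 2d = bf
byte 6: (1c ^ bc) ^ 63 = a0 ^ 63 = c3
byte 7: (cf ^ d5) ^ 20 = 1a ^ 20 = 3a
byte 8: (45 ^ fc) ^ 74 = b9 ^ 74 = cd

bc2e14281cbfc33acd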